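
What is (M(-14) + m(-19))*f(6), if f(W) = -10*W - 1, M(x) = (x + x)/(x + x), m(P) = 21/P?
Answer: 122/19 ≈ 6.4211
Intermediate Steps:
M(x) = 1 (M(x) = (2*x)/((2*x)) = (2*x)*(1/(2*x)) = 1)
f(W) = -1 - 10*W
(M(-14) + m(-19))*f(6) = (1 + 21/(-19))*(-1 - 10*6) = (1 + 21*(-1/19))*(-1 - 60) = (1 - 21/19)*(-61) = -2/19*(-61) = 122/19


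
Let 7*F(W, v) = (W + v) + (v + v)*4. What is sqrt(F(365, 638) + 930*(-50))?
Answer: I*sqrt(2235751)/7 ≈ 213.61*I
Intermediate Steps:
F(W, v) = W/7 + 9*v/7 (F(W, v) = ((W + v) + (v + v)*4)/7 = ((W + v) + (2*v)*4)/7 = ((W + v) + 8*v)/7 = (W + 9*v)/7 = W/7 + 9*v/7)
sqrt(F(365, 638) + 930*(-50)) = sqrt(((1/7)*365 + (9/7)*638) + 930*(-50)) = sqrt((365/7 + 5742/7) - 46500) = sqrt(6107/7 - 46500) = sqrt(-319393/7) = I*sqrt(2235751)/7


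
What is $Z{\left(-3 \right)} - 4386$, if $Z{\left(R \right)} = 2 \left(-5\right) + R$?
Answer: $-4399$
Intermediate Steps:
$Z{\left(R \right)} = -10 + R$
$Z{\left(-3 \right)} - 4386 = \left(-10 - 3\right) - 4386 = -13 - 4386 = -4399$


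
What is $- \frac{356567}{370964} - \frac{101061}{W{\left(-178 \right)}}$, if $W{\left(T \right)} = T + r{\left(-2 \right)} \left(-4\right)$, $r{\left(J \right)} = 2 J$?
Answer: $\frac{693189425}{1112892} \approx 622.87$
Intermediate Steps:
$W{\left(T \right)} = 16 + T$ ($W{\left(T \right)} = T + 2 \left(-2\right) \left(-4\right) = T - -16 = T + 16 = 16 + T$)
$- \frac{356567}{370964} - \frac{101061}{W{\left(-178 \right)}} = - \frac{356567}{370964} - \frac{101061}{16 - 178} = \left(-356567\right) \frac{1}{370964} - \frac{101061}{-162} = - \frac{356567}{370964} - - \frac{3743}{6} = - \frac{356567}{370964} + \frac{3743}{6} = \frac{693189425}{1112892}$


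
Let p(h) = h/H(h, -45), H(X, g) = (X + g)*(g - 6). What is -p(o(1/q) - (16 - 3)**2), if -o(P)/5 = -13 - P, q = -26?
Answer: 301/21981 ≈ 0.013694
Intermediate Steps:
H(X, g) = (-6 + g)*(X + g) (H(X, g) = (X + g)*(-6 + g) = (-6 + g)*(X + g))
o(P) = 65 + 5*P (o(P) = -5*(-13 - P) = 65 + 5*P)
p(h) = h/(2295 - 51*h) (p(h) = h/((-45)**2 - 6*h - 6*(-45) + h*(-45)) = h/(2025 - 6*h + 270 - 45*h) = h/(2295 - 51*h))
-p(o(1/q) - (16 - 3)**2) = -((65 + 5/(-26)) - (16 - 3)**2)/(51*(45 - ((65 + 5/(-26)) - (16 - 3)**2))) = -((65 + 5*(-1/26)) - 1*13**2)/(51*(45 - ((65 + 5*(-1/26)) - 1*13**2))) = -((65 - 5/26) - 1*169)/(51*(45 - ((65 - 5/26) - 1*169))) = -(1685/26 - 169)/(51*(45 - (1685/26 - 169))) = -(-2709)/(51*26*(45 - 1*(-2709/26))) = -(-2709)/(51*26*(45 + 2709/26)) = -(-2709)/(51*26*3879/26) = -(-2709)*26/(51*26*3879) = -1*(-301/21981) = 301/21981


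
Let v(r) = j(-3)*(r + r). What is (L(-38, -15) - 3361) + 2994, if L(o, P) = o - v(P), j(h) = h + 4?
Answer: -375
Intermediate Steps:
j(h) = 4 + h
v(r) = 2*r (v(r) = (4 - 3)*(r + r) = 1*(2*r) = 2*r)
L(o, P) = o - 2*P
(L(-38, -15) - 3361) + 2994 = ((-38 - 2*(-15)) - 3361) + 2994 = ((-38 + 30) - 3361) + 2994 = (-8 - 3361) + 2994 = -3369 + 2994 = -375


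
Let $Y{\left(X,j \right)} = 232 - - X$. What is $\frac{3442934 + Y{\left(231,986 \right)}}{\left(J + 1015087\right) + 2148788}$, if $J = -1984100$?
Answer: $\frac{3443397}{1179775} \approx 2.9187$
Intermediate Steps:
$Y{\left(X,j \right)} = 232 + X$
$\frac{3442934 + Y{\left(231,986 \right)}}{\left(J + 1015087\right) + 2148788} = \frac{3442934 + \left(232 + 231\right)}{\left(-1984100 + 1015087\right) + 2148788} = \frac{3442934 + 463}{-969013 + 2148788} = \frac{3443397}{1179775}$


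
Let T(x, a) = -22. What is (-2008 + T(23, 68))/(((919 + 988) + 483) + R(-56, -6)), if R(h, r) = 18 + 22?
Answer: -203/243 ≈ -0.83539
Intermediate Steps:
R(h, r) = 40
(-2008 + T(23, 68))/(((919 + 988) + 483) + R(-56, -6)) = (-2008 - 22)/(((919 + 988) + 483) + 40) = -2030/((1907 + 483) + 40) = -2030/(2390 + 40) = -2030/2430 = -2030*1/2430 = -203/243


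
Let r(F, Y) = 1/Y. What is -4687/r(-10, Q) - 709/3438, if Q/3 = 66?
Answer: -3190554097/3438 ≈ -9.2803e+5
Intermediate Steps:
Q = 198 (Q = 3*66 = 198)
-4687/r(-10, Q) - 709/3438 = -4687/(1/198) - 709/3438 = -4687/1/198 - 709*1/3438 = -4687*198 - 709/3438 = -928026 - 709/3438 = -3190554097/3438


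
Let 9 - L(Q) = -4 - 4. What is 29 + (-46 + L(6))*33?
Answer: -928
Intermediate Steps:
L(Q) = 17 (L(Q) = 9 - (-4 - 4) = 9 - 1*(-8) = 9 + 8 = 17)
29 + (-46 + L(6))*33 = 29 + (-46 + 17)*33 = 29 - 29*33 = 29 - 957 = -928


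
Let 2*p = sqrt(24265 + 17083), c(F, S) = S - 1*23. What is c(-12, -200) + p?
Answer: -223 + sqrt(10337) ≈ -121.33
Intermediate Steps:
c(F, S) = -23 + S (c(F, S) = S - 23 = -23 + S)
p = sqrt(10337) (p = sqrt(24265 + 17083)/2 = sqrt(41348)/2 = (2*sqrt(10337))/2 = sqrt(10337) ≈ 101.67)
c(-12, -200) + p = (-23 - 200) + sqrt(10337) = -223 + sqrt(10337)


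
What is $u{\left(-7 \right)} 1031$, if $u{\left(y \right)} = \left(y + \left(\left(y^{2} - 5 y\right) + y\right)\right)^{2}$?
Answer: $5051900$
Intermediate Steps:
$u{\left(y \right)} = \left(y^{2} - 3 y\right)^{2}$ ($u{\left(y \right)} = \left(y + \left(y^{2} - 4 y\right)\right)^{2} = \left(y^{2} - 3 y\right)^{2}$)
$u{\left(-7 \right)} 1031 = \left(-7\right)^{2} \left(-3 - 7\right)^{2} \cdot 1031 = 49 \left(-10\right)^{2} \cdot 1031 = 49 \cdot 100 \cdot 1031 = 4900 \cdot 1031 = 5051900$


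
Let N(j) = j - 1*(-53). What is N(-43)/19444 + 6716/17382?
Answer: 32689931/84493902 ≈ 0.38689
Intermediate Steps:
N(j) = 53 + j (N(j) = j + 53 = 53 + j)
N(-43)/19444 + 6716/17382 = (53 - 43)/19444 + 6716/17382 = 10*(1/19444) + 6716*(1/17382) = 5/9722 + 3358/8691 = 32689931/84493902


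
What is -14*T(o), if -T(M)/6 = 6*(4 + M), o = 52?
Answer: 28224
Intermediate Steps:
T(M) = -144 - 36*M (T(M) = -36*(4 + M) = -6*(24 + 6*M) = -144 - 36*M)
-14*T(o) = -14*(-144 - 36*52) = -14*(-144 - 1872) = -14*(-2016) = 28224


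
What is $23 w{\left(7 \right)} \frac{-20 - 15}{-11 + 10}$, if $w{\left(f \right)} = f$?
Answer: $5635$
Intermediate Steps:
$23 w{\left(7 \right)} \frac{-20 - 15}{-11 + 10} = 23 \cdot 7 \frac{-20 - 15}{-11 + 10} = 161 \left(- \frac{35}{-1}\right) = 161 \left(\left(-35\right) \left(-1\right)\right) = 161 \cdot 35 = 5635$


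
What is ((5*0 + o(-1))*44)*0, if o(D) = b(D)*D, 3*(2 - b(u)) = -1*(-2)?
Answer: 0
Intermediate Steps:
b(u) = 4/3 (b(u) = 2 - (-1)*(-2)/3 = 2 - ⅓*2 = 2 - ⅔ = 4/3)
o(D) = 4*D/3
((5*0 + o(-1))*44)*0 = ((5*0 + (4/3)*(-1))*44)*0 = ((0 - 4/3)*44)*0 = -4/3*44*0 = -176/3*0 = 0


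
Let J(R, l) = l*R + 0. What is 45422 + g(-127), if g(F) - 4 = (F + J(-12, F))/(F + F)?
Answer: 90841/2 ≈ 45421.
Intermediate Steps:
J(R, l) = R*l (J(R, l) = R*l + 0 = R*l)
g(F) = -3/2 (g(F) = 4 + (F - 12*F)/(F + F) = 4 + (-11*F)/((2*F)) = 4 + (-11*F)*(1/(2*F)) = 4 - 11/2 = -3/2)
45422 + g(-127) = 45422 - 3/2 = 90841/2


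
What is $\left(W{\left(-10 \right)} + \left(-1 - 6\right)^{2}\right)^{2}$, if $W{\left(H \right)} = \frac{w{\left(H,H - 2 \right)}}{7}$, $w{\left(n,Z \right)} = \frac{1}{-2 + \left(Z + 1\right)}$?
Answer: $\frac{19873764}{8281} \approx 2399.9$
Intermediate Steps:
$w{\left(n,Z \right)} = \frac{1}{-1 + Z}$ ($w{\left(n,Z \right)} = \frac{1}{-2 + \left(1 + Z\right)} = \frac{1}{-1 + Z}$)
$W{\left(H \right)} = \frac{1}{7 \left(-3 + H\right)}$ ($W{\left(H \right)} = \frac{1}{\left(-1 + \left(H - 2\right)\right) 7} = \frac{1}{-1 + \left(-2 + H\right)} \frac{1}{7} = \frac{1}{-3 + H} \frac{1}{7} = \frac{1}{7 \left(-3 + H\right)}$)
$\left(W{\left(-10 \right)} + \left(-1 - 6\right)^{2}\right)^{2} = \left(\frac{1}{7 \left(-3 - 10\right)} + \left(-1 - 6\right)^{2}\right)^{2} = \left(\frac{1}{7 \left(-13\right)} + \left(-7\right)^{2}\right)^{2} = \left(\frac{1}{7} \left(- \frac{1}{13}\right) + 49\right)^{2} = \left(- \frac{1}{91} + 49\right)^{2} = \left(\frac{4458}{91}\right)^{2} = \frac{19873764}{8281}$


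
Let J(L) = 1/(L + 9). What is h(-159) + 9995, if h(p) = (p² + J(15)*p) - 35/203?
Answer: 8182455/232 ≈ 35269.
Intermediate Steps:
J(L) = 1/(9 + L)
h(p) = -5/29 + p² + p/24 (h(p) = (p² + p/(9 + 15)) - 35/203 = (p² + p/24) - 35*1/203 = (p² + p/24) - 5/29 = -5/29 + p² + p/24)
h(-159) + 9995 = (-5/29 + (-159)² + (1/24)*(-159)) + 9995 = (-5/29 + 25281 - 53/8) + 9995 = 5863615/232 + 9995 = 8182455/232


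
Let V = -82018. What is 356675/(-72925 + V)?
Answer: -356675/154943 ≈ -2.3020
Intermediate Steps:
356675/(-72925 + V) = 356675/(-72925 - 82018) = 356675/(-154943) = 356675*(-1/154943) = -356675/154943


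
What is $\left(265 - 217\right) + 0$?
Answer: $48$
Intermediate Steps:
$\left(265 - 217\right) + 0 = 48 + 0 = 48$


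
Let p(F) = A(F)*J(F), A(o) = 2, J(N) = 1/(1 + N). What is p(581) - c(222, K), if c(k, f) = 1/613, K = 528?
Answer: 322/178383 ≈ 0.0018051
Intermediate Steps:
c(k, f) = 1/613
p(F) = 2/(1 + F)
p(581) - c(222, K) = 2/(1 + 581) - 1*1/613 = 2/582 - 1/613 = 2*(1/582) - 1/613 = 1/291 - 1/613 = 322/178383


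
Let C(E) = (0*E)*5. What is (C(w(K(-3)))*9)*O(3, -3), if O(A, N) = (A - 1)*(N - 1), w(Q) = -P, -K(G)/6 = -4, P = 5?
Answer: 0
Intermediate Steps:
K(G) = 24 (K(G) = -6*(-4) = 24)
w(Q) = -5 (w(Q) = -1*5 = -5)
O(A, N) = (-1 + A)*(-1 + N)
C(E) = 0 (C(E) = 0*5 = 0)
(C(w(K(-3)))*9)*O(3, -3) = (0*9)*(1 - 1*3 - 1*(-3) + 3*(-3)) = 0*(1 - 3 + 3 - 9) = 0*(-8) = 0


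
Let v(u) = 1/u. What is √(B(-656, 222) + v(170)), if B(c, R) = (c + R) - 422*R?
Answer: I*√2720010030/170 ≈ 306.79*I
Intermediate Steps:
B(c, R) = c - 421*R (B(c, R) = (R + c) - 422*R = c - 421*R)
√(B(-656, 222) + v(170)) = √((-656 - 421*222) + 1/170) = √((-656 - 93462) + 1/170) = √(-94118 + 1/170) = √(-16000059/170) = I*√2720010030/170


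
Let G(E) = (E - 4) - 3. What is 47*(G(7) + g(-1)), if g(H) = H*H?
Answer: 47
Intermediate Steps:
G(E) = -7 + E (G(E) = (-4 + E) - 3 = -7 + E)
g(H) = H**2
47*(G(7) + g(-1)) = 47*((-7 + 7) + (-1)**2) = 47*(0 + 1) = 47*1 = 47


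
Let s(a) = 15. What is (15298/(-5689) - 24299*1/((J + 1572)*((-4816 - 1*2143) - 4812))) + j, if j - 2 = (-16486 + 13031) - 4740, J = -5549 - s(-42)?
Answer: -2190913977440811/267325154248 ≈ -8195.7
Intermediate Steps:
J = -5564 (J = -5549 - 1*15 = -5549 - 15 = -5564)
j = -8193 (j = 2 + ((-16486 + 13031) - 4740) = 2 + (-3455 - 4740) = 2 - 8195 = -8193)
(15298/(-5689) - 24299*1/((J + 1572)*((-4816 - 1*2143) - 4812))) + j = (15298/(-5689) - 24299*1/((-5564 + 1572)*((-4816 - 1*2143) - 4812))) - 8193 = (15298*(-1/5689) - 24299*(-1/(3992*((-4816 - 2143) - 4812)))) - 8193 = (-15298/5689 - 24299*(-1/(3992*(-6959 - 4812)))) - 8193 = (-15298/5689 - 24299/((-3992*(-11771)))) - 8193 = (-15298/5689 - 24299/46989832) - 8193 = -718988686947/267325154248 - 8193 = -2190913977440811/267325154248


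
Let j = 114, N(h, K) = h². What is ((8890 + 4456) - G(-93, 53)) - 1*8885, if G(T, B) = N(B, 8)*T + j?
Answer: 265584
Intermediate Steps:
G(T, B) = 114 + T*B² (G(T, B) = B²*T + 114 = T*B² + 114 = 114 + T*B²)
((8890 + 4456) - G(-93, 53)) - 1*8885 = ((8890 + 4456) - (114 - 93*53²)) - 1*8885 = (13346 - (114 - 93*2809)) - 8885 = (13346 - (114 - 261237)) - 8885 = (13346 - 1*(-261123)) - 8885 = (13346 + 261123) - 8885 = 274469 - 8885 = 265584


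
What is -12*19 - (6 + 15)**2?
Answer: -669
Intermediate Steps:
-12*19 - (6 + 15)**2 = -228 - 1*21**2 = -228 - 1*441 = -228 - 441 = -669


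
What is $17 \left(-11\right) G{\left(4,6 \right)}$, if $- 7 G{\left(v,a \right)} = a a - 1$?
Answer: $935$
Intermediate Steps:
$G{\left(v,a \right)} = \frac{1}{7} - \frac{a^{2}}{7}$ ($G{\left(v,a \right)} = - \frac{a a - 1}{7} = - \frac{a^{2} - 1}{7} = - \frac{-1 + a^{2}}{7} = \frac{1}{7} - \frac{a^{2}}{7}$)
$17 \left(-11\right) G{\left(4,6 \right)} = 17 \left(-11\right) \left(\frac{1}{7} - \frac{6^{2}}{7}\right) = - 187 \left(\frac{1}{7} - \frac{36}{7}\right) = \left(-187\right) \left(-5\right) = 935$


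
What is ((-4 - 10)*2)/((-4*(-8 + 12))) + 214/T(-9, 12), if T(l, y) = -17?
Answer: -737/68 ≈ -10.838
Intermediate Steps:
((-4 - 10)*2)/((-4*(-8 + 12))) + 214/T(-9, 12) = ((-4 - 10)*2)/((-4*(-8 + 12))) + 214/(-17) = (-14*2)/((-4*4)) + 214*(-1/17) = -28/(-16) - 214/17 = -28*(-1/16) - 214/17 = 7/4 - 214/17 = -737/68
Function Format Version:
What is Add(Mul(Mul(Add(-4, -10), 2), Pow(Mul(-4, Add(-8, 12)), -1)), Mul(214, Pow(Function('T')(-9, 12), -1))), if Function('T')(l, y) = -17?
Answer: Rational(-737, 68) ≈ -10.838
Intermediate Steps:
Add(Mul(Mul(Add(-4, -10), 2), Pow(Mul(-4, Add(-8, 12)), -1)), Mul(214, Pow(Function('T')(-9, 12), -1))) = Add(Mul(Mul(Add(-4, -10), 2), Pow(Mul(-4, Add(-8, 12)), -1)), Mul(214, Pow(-17, -1))) = Add(Mul(Mul(-14, 2), Pow(Mul(-4, 4), -1)), Mul(214, Rational(-1, 17))) = Add(Mul(-28, Pow(-16, -1)), Rational(-214, 17)) = Add(Mul(-28, Rational(-1, 16)), Rational(-214, 17)) = Add(Rational(7, 4), Rational(-214, 17)) = Rational(-737, 68)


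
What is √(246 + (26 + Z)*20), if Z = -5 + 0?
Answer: 3*√74 ≈ 25.807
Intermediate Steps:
Z = -5
√(246 + (26 + Z)*20) = √(246 + (26 - 5)*20) = √(246 + 21*20) = √(246 + 420) = √666 = 3*√74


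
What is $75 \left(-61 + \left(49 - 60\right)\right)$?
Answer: $-5400$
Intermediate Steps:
$75 \left(-61 + \left(49 - 60\right)\right) = 75 \left(-61 - 11\right) = 75 \left(-72\right) = -5400$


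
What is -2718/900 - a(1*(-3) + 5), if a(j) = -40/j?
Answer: 849/50 ≈ 16.980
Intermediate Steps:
-2718/900 - a(1*(-3) + 5) = -2718/900 - (-40)/(1*(-3) + 5) = -2718*1/900 - (-40)/(-3 + 5) = -151/50 - (-40)/2 = -151/50 - 1*(-20) = -151/50 + 20 = 849/50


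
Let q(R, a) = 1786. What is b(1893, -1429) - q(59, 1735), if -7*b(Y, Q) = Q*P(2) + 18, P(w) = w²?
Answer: -972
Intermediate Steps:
b(Y, Q) = -18/7 - 4*Q/7 (b(Y, Q) = -(Q*2² + 18)/7 = -(Q*4 + 18)/7 = -(4*Q + 18)/7 = -(18 + 4*Q)/7 = -18/7 - 4*Q/7)
b(1893, -1429) - q(59, 1735) = (-18/7 - 4/7*(-1429)) - 1*1786 = (-18/7 + 5716/7) - 1786 = 814 - 1786 = -972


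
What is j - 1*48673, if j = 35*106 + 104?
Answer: -44859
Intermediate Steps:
j = 3814 (j = 3710 + 104 = 3814)
j - 1*48673 = 3814 - 1*48673 = 3814 - 48673 = -44859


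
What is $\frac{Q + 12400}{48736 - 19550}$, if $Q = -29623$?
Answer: $- \frac{17223}{29186} \approx -0.59011$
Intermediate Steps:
$\frac{Q + 12400}{48736 - 19550} = \frac{-29623 + 12400}{48736 - 19550} = - \frac{17223}{29186}$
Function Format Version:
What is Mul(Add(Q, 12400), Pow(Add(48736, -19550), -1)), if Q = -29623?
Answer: Rational(-17223, 29186) ≈ -0.59011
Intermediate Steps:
Mul(Add(Q, 12400), Pow(Add(48736, -19550), -1)) = Mul(Add(-29623, 12400), Pow(Add(48736, -19550), -1)) = Mul(-17223, Pow(29186, -1)) = Mul(-17223, Rational(1, 29186)) = Rational(-17223, 29186)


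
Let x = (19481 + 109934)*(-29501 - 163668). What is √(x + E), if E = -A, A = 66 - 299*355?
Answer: 2*I*√6249715014 ≈ 1.5811e+5*I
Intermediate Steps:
x = -24998966135 (x = 129415*(-193169) = -24998966135)
A = -106079 (A = 66 - 106145 = -106079)
E = 106079 (E = -1*(-106079) = 106079)
√(x + E) = √(-24998966135 + 106079) = √(-24998860056) = 2*I*√6249715014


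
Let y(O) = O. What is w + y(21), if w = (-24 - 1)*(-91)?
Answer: 2296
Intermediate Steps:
w = 2275 (w = -25*(-91) = 2275)
w + y(21) = 2275 + 21 = 2296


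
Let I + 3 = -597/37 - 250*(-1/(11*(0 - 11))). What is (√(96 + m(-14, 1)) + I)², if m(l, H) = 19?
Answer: 11314432559/20043529 - 189836*√115/4477 ≈ 109.78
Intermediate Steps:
I = -94918/4477 (I = -3 + (-597/37 - 250*(-1/(11*(0 - 11)))) = -3 + (-597*1/37 - 250/((-11*(-11)))) = -3 + (-597/37 - 250/121) = -3 - 81487/4477 = -94918/4477 ≈ -21.201)
(√(96 + m(-14, 1)) + I)² = (√(96 + 19) - 94918/4477)² = (√115 - 94918/4477)² = (-94918/4477 + √115)²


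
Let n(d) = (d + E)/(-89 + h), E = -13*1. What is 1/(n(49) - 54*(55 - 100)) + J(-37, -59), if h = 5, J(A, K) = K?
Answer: -1003406/17007 ≈ -59.000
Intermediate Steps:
E = -13
n(d) = 13/84 - d/84 (n(d) = (d - 13)/(-89 + 5) = (-13 + d)/(-84) = (-13 + d)*(-1/84) = 13/84 - d/84)
1/(n(49) - 54*(55 - 100)) + J(-37, -59) = 1/((13/84 - 1/84*49) - 54*(55 - 100)) - 59 = 1/((13/84 - 7/12) - 54*(-45)) - 59 = 1/(-3/7 + 2430) - 59 = 1/(17007/7) - 59 = 7/17007 - 59 = -1003406/17007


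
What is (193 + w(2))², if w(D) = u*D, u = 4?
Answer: 40401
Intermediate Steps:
w(D) = 4*D
(193 + w(2))² = (193 + 4*2)² = (193 + 8)² = 201² = 40401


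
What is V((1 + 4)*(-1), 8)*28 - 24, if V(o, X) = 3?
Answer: 60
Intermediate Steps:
V((1 + 4)*(-1), 8)*28 - 24 = 3*28 - 24 = 84 - 24 = 60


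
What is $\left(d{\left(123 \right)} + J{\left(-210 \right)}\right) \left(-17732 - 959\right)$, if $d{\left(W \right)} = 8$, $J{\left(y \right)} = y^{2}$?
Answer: $-824422628$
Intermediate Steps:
$\left(d{\left(123 \right)} + J{\left(-210 \right)}\right) \left(-17732 - 959\right) = \left(8 + \left(-210\right)^{2}\right) \left(-17732 - 959\right) = \left(8 + 44100\right) \left(-18691\right) = 44108 \left(-18691\right) = -824422628$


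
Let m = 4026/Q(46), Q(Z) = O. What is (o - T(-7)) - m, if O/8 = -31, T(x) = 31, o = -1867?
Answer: -233339/124 ≈ -1881.8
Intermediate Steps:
O = -248 (O = 8*(-31) = -248)
Q(Z) = -248
m = -2013/124 (m = 4026/(-248) = 4026*(-1/248) = -2013/124 ≈ -16.234)
(o - T(-7)) - m = (-1867 - 1*31) - 1*(-2013/124) = (-1867 - 31) + 2013/124 = -1898 + 2013/124 = -233339/124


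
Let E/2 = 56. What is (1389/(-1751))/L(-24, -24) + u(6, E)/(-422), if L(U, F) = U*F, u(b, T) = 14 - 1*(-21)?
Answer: -5981053/70936512 ≈ -0.084316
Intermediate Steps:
E = 112 (E = 2*56 = 112)
u(b, T) = 35 (u(b, T) = 14 + 21 = 35)
L(U, F) = F*U
(1389/(-1751))/L(-24, -24) + u(6, E)/(-422) = (1389/(-1751))/((-24*(-24))) + 35/(-422) = (1389*(-1/1751))/576 + 35*(-1/422) = -1389/1751*1/576 - 35/422 = -463/336192 - 35/422 = -5981053/70936512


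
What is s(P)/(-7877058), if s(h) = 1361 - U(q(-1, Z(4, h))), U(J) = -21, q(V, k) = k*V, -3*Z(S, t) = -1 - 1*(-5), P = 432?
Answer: -691/3938529 ≈ -0.00017545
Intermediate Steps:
Z(S, t) = -4/3 (Z(S, t) = -(-1 - 1*(-5))/3 = -(-1 + 5)/3 = -⅓*4 = -4/3)
q(V, k) = V*k
s(h) = 1382 (s(h) = 1361 - 1*(-21) = 1361 + 21 = 1382)
s(P)/(-7877058) = 1382/(-7877058) = 1382*(-1/7877058) = -691/3938529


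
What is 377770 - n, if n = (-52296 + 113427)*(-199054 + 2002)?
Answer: 12046363582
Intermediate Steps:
n = -12045985812 (n = 61131*(-197052) = -12045985812)
377770 - n = 377770 - 1*(-12045985812) = 377770 + 12045985812 = 12046363582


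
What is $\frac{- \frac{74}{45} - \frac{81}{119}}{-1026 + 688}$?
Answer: $\frac{12451}{1809990} \approx 0.006879$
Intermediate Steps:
$\frac{- \frac{74}{45} - \frac{81}{119}}{-1026 + 688} = \frac{\left(-74\right) \frac{1}{45} - \frac{81}{119}}{-338} = - \frac{- \frac{74}{45} - \frac{81}{119}}{338} = \left(- \frac{1}{338}\right) \left(- \frac{12451}{5355}\right) = \frac{12451}{1809990}$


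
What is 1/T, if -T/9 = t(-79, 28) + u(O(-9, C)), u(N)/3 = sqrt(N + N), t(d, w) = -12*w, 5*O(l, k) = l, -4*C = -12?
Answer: 280/846963 + I*sqrt(10)/564642 ≈ 0.00033059 + 5.6005e-6*I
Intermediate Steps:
C = 3 (C = -1/4*(-12) = 3)
O(l, k) = l/5
u(N) = 3*sqrt(2)*sqrt(N) (u(N) = 3*sqrt(N + N) = 3*sqrt(2*N) = 3*(sqrt(2)*sqrt(N)) = 3*sqrt(2)*sqrt(N))
T = 3024 - 81*I*sqrt(10)/5 (T = -9*(-12*28 + 3*sqrt(2)*sqrt((1/5)*(-9))) = -9*(-336 + 3*sqrt(2)*sqrt(-9/5)) = -9*(-336 + 3*sqrt(2)*(3*I*sqrt(5)/5)) = -9*(-336 + 9*I*sqrt(10)/5) = 3024 - 81*I*sqrt(10)/5 ≈ 3024.0 - 51.229*I)
1/T = 1/(3024 - 81*I*sqrt(10)/5)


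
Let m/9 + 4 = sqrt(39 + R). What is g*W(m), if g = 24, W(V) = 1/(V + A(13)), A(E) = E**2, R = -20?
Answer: 84/425 - 108*sqrt(19)/8075 ≈ 0.13935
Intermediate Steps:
m = -36 + 9*sqrt(19) (m = -36 + 9*sqrt(39 - 20) = -36 + 9*sqrt(19) ≈ 3.2301)
W(V) = 1/(169 + V) (W(V) = 1/(V + 13**2) = 1/(V + 169) = 1/(169 + V))
g*W(m) = 24/(169 + (-36 + 9*sqrt(19))) = 24/(133 + 9*sqrt(19))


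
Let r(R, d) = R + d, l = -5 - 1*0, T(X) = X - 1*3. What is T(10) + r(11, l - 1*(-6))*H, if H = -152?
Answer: -1817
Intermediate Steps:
T(X) = -3 + X (T(X) = X - 3 = -3 + X)
l = -5 (l = -5 + 0 = -5)
T(10) + r(11, l - 1*(-6))*H = (-3 + 10) + (11 + (-5 - 1*(-6)))*(-152) = 7 + (11 + (-5 + 6))*(-152) = 7 + (11 + 1)*(-152) = 7 + 12*(-152) = 7 - 1824 = -1817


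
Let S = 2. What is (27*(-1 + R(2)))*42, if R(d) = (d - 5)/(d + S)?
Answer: -3969/2 ≈ -1984.5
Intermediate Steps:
R(d) = (-5 + d)/(2 + d) (R(d) = (d - 5)/(d + 2) = (-5 + d)/(2 + d))
(27*(-1 + R(2)))*42 = (27*(-1 + (-5 + 2)/(2 + 2)))*42 = (27*(-1 - 3/4))*42 = (27*(-1 + (¼)*(-3)))*42 = (27*(-1 - ¾))*42 = (27*(-7/4))*42 = -189/4*42 = -3969/2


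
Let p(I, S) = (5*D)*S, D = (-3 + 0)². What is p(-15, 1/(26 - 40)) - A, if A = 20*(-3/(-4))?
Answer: -255/14 ≈ -18.214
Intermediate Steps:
D = 9 (D = (-3)² = 9)
p(I, S) = 45*S (p(I, S) = (5*9)*S = 45*S)
A = 15 (A = 20*(-3*(-¼)) = 20*(¾) = 15)
p(-15, 1/(26 - 40)) - A = 45/(26 - 40) - 1*15 = 45/(-14) - 15 = 45*(-1/14) - 15 = -45/14 - 15 = -255/14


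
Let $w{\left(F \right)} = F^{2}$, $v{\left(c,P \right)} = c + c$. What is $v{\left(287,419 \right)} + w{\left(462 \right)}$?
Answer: $214018$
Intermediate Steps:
$v{\left(c,P \right)} = 2 c$
$v{\left(287,419 \right)} + w{\left(462 \right)} = 2 \cdot 287 + 462^{2} = 574 + 213444 = 214018$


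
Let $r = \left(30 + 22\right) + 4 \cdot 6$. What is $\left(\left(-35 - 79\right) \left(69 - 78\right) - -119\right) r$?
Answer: $87020$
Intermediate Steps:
$r = 76$ ($r = 52 + 24 = 76$)
$\left(\left(-35 - 79\right) \left(69 - 78\right) - -119\right) r = \left(\left(-35 - 79\right) \left(69 - 78\right) - -119\right) 76 = \left(\left(-114\right) \left(-9\right) + 119\right) 76 = \left(1026 + 119\right) 76 = 1145 \cdot 76 = 87020$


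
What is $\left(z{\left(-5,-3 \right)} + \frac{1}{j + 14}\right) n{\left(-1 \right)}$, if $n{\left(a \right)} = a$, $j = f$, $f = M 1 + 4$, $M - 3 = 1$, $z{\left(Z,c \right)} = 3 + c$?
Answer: $- \frac{1}{22} \approx -0.045455$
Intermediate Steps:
$M = 4$ ($M = 3 + 1 = 4$)
$f = 8$ ($f = 4 \cdot 1 + 4 = 4 + 4 = 8$)
$j = 8$
$\left(z{\left(-5,-3 \right)} + \frac{1}{j + 14}\right) n{\left(-1 \right)} = \left(\left(3 - 3\right) + \frac{1}{8 + 14}\right) \left(-1\right) = \left(0 + \frac{1}{22}\right) \left(-1\right) = \frac{1}{22} \left(-1\right) = - \frac{1}{22}$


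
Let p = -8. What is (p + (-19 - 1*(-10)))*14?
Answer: -238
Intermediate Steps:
(p + (-19 - 1*(-10)))*14 = (-8 + (-19 - 1*(-10)))*14 = (-8 + (-19 + 10))*14 = (-8 - 9)*14 = -17*14 = -238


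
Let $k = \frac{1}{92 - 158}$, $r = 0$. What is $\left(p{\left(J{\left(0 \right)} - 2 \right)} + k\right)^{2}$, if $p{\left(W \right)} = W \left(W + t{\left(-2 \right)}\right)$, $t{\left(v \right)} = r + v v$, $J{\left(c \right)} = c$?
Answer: $\frac{70225}{4356} \approx 16.121$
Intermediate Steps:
$t{\left(v \right)} = v^{2}$ ($t{\left(v \right)} = 0 + v v = 0 + v^{2} = v^{2}$)
$k = - \frac{1}{66}$ ($k = \frac{1}{-66} = - \frac{1}{66} \approx -0.015152$)
$p{\left(W \right)} = W \left(4 + W\right)$ ($p{\left(W \right)} = W \left(W + \left(-2\right)^{2}\right) = W \left(W + 4\right) = W \left(4 + W\right)$)
$\left(p{\left(J{\left(0 \right)} - 2 \right)} + k\right)^{2} = \left(\left(0 - 2\right) \left(4 + \left(0 - 2\right)\right) - \frac{1}{66}\right)^{2} = \left(- 2 \left(4 - 2\right) - \frac{1}{66}\right)^{2} = \left(\left(-2\right) 2 - \frac{1}{66}\right)^{2} = \left(-4 - \frac{1}{66}\right)^{2} = \left(- \frac{265}{66}\right)^{2} = \frac{70225}{4356}$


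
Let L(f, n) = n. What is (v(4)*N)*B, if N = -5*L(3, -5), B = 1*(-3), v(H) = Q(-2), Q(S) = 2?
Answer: -150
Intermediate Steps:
v(H) = 2
B = -3
N = 25 (N = -5*(-5) = 25)
(v(4)*N)*B = (2*25)*(-3) = 50*(-3) = -150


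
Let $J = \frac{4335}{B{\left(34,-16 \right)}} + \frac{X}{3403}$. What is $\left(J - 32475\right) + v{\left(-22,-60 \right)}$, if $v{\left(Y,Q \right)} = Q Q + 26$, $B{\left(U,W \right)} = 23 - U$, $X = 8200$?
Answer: $- \frac{26696742}{913} \approx -29241.0$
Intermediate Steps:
$v{\left(Y,Q \right)} = 26 + Q^{2}$ ($v{\left(Y,Q \right)} = Q^{2} + 26 = 26 + Q^{2}$)
$J = - \frac{357605}{913}$ ($J = \frac{4335}{23 - 34} + \frac{8200}{3403} = \frac{4335}{23 - 34} + 8200 \cdot \frac{1}{3403} = \frac{4335}{-11} + \frac{200}{83} = 4335 \left(- \frac{1}{11}\right) + \frac{200}{83} = - \frac{4335}{11} + \frac{200}{83} = - \frac{357605}{913} \approx -391.68$)
$\left(J - 32475\right) + v{\left(-22,-60 \right)} = \left(- \frac{357605}{913} - 32475\right) + \left(26 + \left(-60\right)^{2}\right) = - \frac{30007280}{913} + \left(26 + 3600\right) = - \frac{30007280}{913} + 3626 = - \frac{26696742}{913}$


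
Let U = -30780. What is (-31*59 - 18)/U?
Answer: 1847/30780 ≈ 0.060006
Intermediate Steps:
(-31*59 - 18)/U = (-31*59 - 18)/(-30780) = (-1829 - 18)*(-1/30780) = -1847*(-1/30780) = 1847/30780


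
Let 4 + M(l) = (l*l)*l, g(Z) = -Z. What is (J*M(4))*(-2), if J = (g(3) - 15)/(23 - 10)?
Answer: 2160/13 ≈ 166.15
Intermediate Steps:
M(l) = -4 + l³ (M(l) = -4 + (l*l)*l = -4 + l²*l = -4 + l³)
J = -18/13 (J = (-1*3 - 15)/(23 - 10) = (-3 - 15)/13 = -18*1/13 = -18/13 ≈ -1.3846)
(J*M(4))*(-2) = -18*(-4 + 4³)/13*(-2) = -18*(-4 + 64)/13*(-2) = -18/13*60*(-2) = -1080/13*(-2) = 2160/13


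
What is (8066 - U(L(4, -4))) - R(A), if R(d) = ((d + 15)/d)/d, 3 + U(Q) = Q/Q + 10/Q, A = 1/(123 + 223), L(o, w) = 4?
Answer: -3576041/2 ≈ -1.7880e+6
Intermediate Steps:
A = 1/346 ≈ 0.0028902
U(Q) = -2 + 10/Q (U(Q) = -3 + (Q/Q + 10/Q) = -3 + (1 + 10/Q) = -2 + 10/Q)
R(d) = (15 + d)/d**2 (R(d) = ((15 + d)/d)/d = (15 + d)/d**2)
(8066 - U(L(4, -4))) - R(A) = (8066 - (-2 + 10/4)) - (15 + 1/346)/346**(-2) = (8066 - (-2 + 10*(1/4))) - 119716*5191/346 = (8066 - (-2 + 5/2)) - 1*1796086 = (8066 - 1*1/2) - 1796086 = (8066 - 1/2) - 1796086 = 16131/2 - 1796086 = -3576041/2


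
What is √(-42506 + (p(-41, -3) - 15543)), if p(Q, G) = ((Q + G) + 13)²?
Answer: 16*I*√223 ≈ 238.93*I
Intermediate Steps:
p(Q, G) = (13 + G + Q)² (p(Q, G) = ((G + Q) + 13)² = (13 + G + Q)²)
√(-42506 + (p(-41, -3) - 15543)) = √(-42506 + ((13 - 3 - 41)² - 15543)) = √(-42506 + ((-31)² - 15543)) = √(-42506 + (961 - 15543)) = √(-42506 - 14582) = √(-57088) = 16*I*√223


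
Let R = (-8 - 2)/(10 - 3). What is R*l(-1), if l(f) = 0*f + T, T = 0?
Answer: 0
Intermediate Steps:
l(f) = 0 (l(f) = 0*f + 0 = 0 + 0 = 0)
R = -10/7 ≈ -1.4286
R*l(-1) = -10/7*0 = 0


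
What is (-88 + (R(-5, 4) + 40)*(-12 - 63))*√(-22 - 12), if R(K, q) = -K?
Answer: -3463*I*√34 ≈ -20193.0*I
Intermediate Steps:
(-88 + (R(-5, 4) + 40)*(-12 - 63))*√(-22 - 12) = (-88 + (-1*(-5) + 40)*(-12 - 63))*√(-22 - 12) = (-88 + (5 + 40)*(-75))*√(-34) = (-88 + 45*(-75))*(I*√34) = (-88 - 3375)*(I*√34) = -3463*I*√34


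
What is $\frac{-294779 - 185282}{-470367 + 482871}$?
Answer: $- \frac{480061}{12504} \approx -38.393$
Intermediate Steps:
$\frac{-294779 - 185282}{-470367 + 482871} = - \frac{480061}{12504}$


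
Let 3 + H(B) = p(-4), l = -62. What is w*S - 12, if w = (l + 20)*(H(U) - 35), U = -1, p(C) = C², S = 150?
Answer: 138588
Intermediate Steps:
H(B) = 13 (H(B) = -3 + (-4)² = -3 + 16 = 13)
w = 924 (w = (-62 + 20)*(13 - 35) = -42*(-22) = 924)
w*S - 12 = 924*150 - 12 = 138600 - 12 = 138588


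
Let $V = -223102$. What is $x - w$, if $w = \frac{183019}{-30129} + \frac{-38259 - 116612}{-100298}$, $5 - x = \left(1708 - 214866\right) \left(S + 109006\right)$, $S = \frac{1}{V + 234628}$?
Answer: $\frac{4087355911437616558955}{175909954154} \approx 2.3235 \cdot 10^{10}$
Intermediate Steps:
$S = \frac{1}{11526}$ ($S = \frac{1}{-223102 + 234628} = \frac{1}{11526} \approx 8.676 \cdot 10^{-5}$)
$x = \frac{133906192098718}{5763}$ ($x = 5 - \left(1708 - 214866\right) \left(\frac{1}{11526} + 109006\right) = 5 - \left(-213158\right) \frac{1256403157}{11526} = 5 - - \frac{133906192069903}{5763} = 5 + \frac{133906192069903}{5763} = \frac{133906192098718}{5763} \approx 2.3235 \cdot 10^{10}$)
$w = - \frac{1244575573}{274716222}$ ($w = 183019 \left(- \frac{1}{30129}\right) - - \frac{154871}{100298} = - \frac{183019}{30129} + \frac{154871}{100298} = - \frac{1244575573}{274716222} \approx -4.5304$)
$x - w = \frac{133906192098718}{5763} - - \frac{1244575573}{274716222} = \frac{133906192098718}{5763} + \frac{1244575573}{274716222} = \frac{4087355911437616558955}{175909954154}$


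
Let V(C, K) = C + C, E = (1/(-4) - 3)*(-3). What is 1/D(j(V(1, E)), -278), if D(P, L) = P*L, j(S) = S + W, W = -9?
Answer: 1/1946 ≈ 0.00051387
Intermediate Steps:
E = 39/4 (E = (-¼ - 3)*(-3) = -13/4*(-3) = 39/4 ≈ 9.7500)
V(C, K) = 2*C
j(S) = -9 + S (j(S) = S - 9 = -9 + S)
D(P, L) = L*P
1/D(j(V(1, E)), -278) = 1/(-278*(-9 + 2*1)) = 1/(-278*(-9 + 2)) = 1/(-278*(-7)) = 1/1946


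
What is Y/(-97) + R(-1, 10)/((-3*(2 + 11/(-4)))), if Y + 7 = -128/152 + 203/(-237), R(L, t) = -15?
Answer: -957590/145597 ≈ -6.5770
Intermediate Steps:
Y = -39170/4503 (Y = -7 + (-128/152 + 203/(-237)) = -7 + (-128*1/152 + 203*(-1/237)) = -7 + (-16/19 - 203/237) = -7 - 7649/4503 = -39170/4503 ≈ -8.6986)
Y/(-97) + R(-1, 10)/((-3*(2 + 11/(-4)))) = -39170/4503/(-97) - 15*(-1/(3*(2 + 11/(-4)))) = -39170/4503*(-1/97) - 15*(-1/(3*(2 + 11*(-¼)))) = 39170/436791 - 15*(-1/(3*(2 - 11/4))) = 39170/436791 - 15/((-3*(-¾))) = 39170/436791 - 15/9/4 = 39170/436791 - 15*4/9 = 39170/436791 - 20/3 = -957590/145597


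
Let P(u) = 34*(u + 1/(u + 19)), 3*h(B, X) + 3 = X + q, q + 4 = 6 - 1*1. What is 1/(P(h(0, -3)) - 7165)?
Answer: -78/563137 ≈ -0.00013851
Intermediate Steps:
q = 1 (q = -4 + (6 - 1*1) = -4 + (6 - 1) = -4 + 5 = 1)
h(B, X) = -2/3 + X/3 (h(B, X) = -1 + (X + 1)/3 = -1 + (1 + X)/3 = -1 + (1/3 + X/3) = -2/3 + X/3)
P(u) = 34*u + 34/(19 + u) (P(u) = 34*(u + 1/(19 + u)) = 34*u + 34/(19 + u))
1/(P(h(0, -3)) - 7165) = 1/(34*(1 + (-2/3 + (1/3)*(-3))**2 + 19*(-2/3 + (1/3)*(-3)))/(19 + (-2/3 + (1/3)*(-3))) - 7165) = 1/(34*(1 + (-2/3 - 1)**2 + 19*(-2/3 - 1))/(19 + (-2/3 - 1)) - 7165) = 1/(34*(1 + (-5/3)**2 + 19*(-5/3))/(19 - 5/3) - 7165) = 1/(34*(1 + 25/9 - 95/3)/(52/3) - 7165) = 1/(34*(3/52)*(-251/9) - 7165) = 1/(-4267/78 - 7165) = 1/(-563137/78) = -78/563137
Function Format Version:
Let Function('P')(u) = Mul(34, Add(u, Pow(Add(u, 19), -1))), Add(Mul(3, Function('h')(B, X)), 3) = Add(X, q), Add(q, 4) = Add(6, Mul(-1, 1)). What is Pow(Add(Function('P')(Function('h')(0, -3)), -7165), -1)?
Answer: Rational(-78, 563137) ≈ -0.00013851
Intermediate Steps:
q = 1 (q = Add(-4, Add(6, Mul(-1, 1))) = Add(-4, Add(6, -1)) = Add(-4, 5) = 1)
Function('h')(B, X) = Add(Rational(-2, 3), Mul(Rational(1, 3), X)) (Function('h')(B, X) = Add(-1, Mul(Rational(1, 3), Add(X, 1))) = Add(-1, Mul(Rational(1, 3), Add(1, X))) = Add(-1, Add(Rational(1, 3), Mul(Rational(1, 3), X))) = Add(Rational(-2, 3), Mul(Rational(1, 3), X)))
Function('P')(u) = Add(Mul(34, u), Mul(34, Pow(Add(19, u), -1))) (Function('P')(u) = Mul(34, Add(u, Pow(Add(19, u), -1))) = Add(Mul(34, u), Mul(34, Pow(Add(19, u), -1))))
Pow(Add(Function('P')(Function('h')(0, -3)), -7165), -1) = Pow(Add(Mul(34, Pow(Add(19, Add(Rational(-2, 3), Mul(Rational(1, 3), -3))), -1), Add(1, Pow(Add(Rational(-2, 3), Mul(Rational(1, 3), -3)), 2), Mul(19, Add(Rational(-2, 3), Mul(Rational(1, 3), -3))))), -7165), -1) = Pow(Add(Mul(34, Pow(Add(19, Add(Rational(-2, 3), -1)), -1), Add(1, Pow(Add(Rational(-2, 3), -1), 2), Mul(19, Add(Rational(-2, 3), -1)))), -7165), -1) = Pow(Add(Mul(34, Pow(Add(19, Rational(-5, 3)), -1), Add(1, Pow(Rational(-5, 3), 2), Mul(19, Rational(-5, 3)))), -7165), -1) = Pow(Add(Mul(34, Pow(Rational(52, 3), -1), Add(1, Rational(25, 9), Rational(-95, 3))), -7165), -1) = Pow(Add(Mul(34, Rational(3, 52), Rational(-251, 9)), -7165), -1) = Pow(Add(Rational(-4267, 78), -7165), -1) = Pow(Rational(-563137, 78), -1) = Rational(-78, 563137)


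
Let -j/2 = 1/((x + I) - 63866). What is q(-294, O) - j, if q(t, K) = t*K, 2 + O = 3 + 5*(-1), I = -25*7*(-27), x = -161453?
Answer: 129709271/110297 ≈ 1176.0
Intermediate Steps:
I = 4725 (I = -175*(-27) = 4725)
O = -4 (O = -2 + (3 + 5*(-1)) = -2 + (3 - 5) = -2 - 2 = -4)
q(t, K) = K*t
j = 1/110297 (j = -2/((-161453 + 4725) - 63866) = -2/(-156728 - 63866) = -2/(-220594) = -2*(-1/220594) = 1/110297 ≈ 9.0664e-6)
q(-294, O) - j = -4*(-294) - 1*1/110297 = 1176 - 1/110297 = 129709271/110297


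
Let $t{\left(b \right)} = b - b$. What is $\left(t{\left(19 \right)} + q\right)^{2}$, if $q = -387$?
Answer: $149769$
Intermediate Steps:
$t{\left(b \right)} = 0$
$\left(t{\left(19 \right)} + q\right)^{2} = \left(0 - 387\right)^{2} = \left(-387\right)^{2} = 149769$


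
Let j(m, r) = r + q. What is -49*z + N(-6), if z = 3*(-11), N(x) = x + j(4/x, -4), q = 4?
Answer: 1611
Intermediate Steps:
j(m, r) = 4 + r (j(m, r) = r + 4 = 4 + r)
N(x) = x (N(x) = x + (4 - 4) = x + 0 = x)
z = -33
-49*z + N(-6) = -49*(-33) - 6 = 1617 - 6 = 1611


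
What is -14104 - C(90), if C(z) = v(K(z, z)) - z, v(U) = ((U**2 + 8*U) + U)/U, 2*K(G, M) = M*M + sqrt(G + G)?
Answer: -18073 - 3*sqrt(5) ≈ -18080.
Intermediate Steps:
K(G, M) = M**2/2 + sqrt(2)*sqrt(G)/2 (K(G, M) = (M*M + sqrt(G + G))/2 = (M**2 + sqrt(2*G))/2 = (M**2 + sqrt(2)*sqrt(G))/2 = M**2/2 + sqrt(2)*sqrt(G)/2)
v(U) = (U**2 + 9*U)/U
C(z) = 9 + z**2/2 - z + sqrt(2)*sqrt(z)/2 (C(z) = (9 + (z**2/2 + sqrt(2)*sqrt(z)/2)) - z = (9 + z**2/2 + sqrt(2)*sqrt(z)/2) - z = 9 + z**2/2 - z + sqrt(2)*sqrt(z)/2)
-14104 - C(90) = -14104 - (9 + (1/2)*90**2 - 1*90 + sqrt(2)*sqrt(90)/2) = -14104 - (9 + (1/2)*8100 - 90 + sqrt(2)*(3*sqrt(10))/2) = -14104 - (9 + 4050 - 90 + 3*sqrt(5)) = -14104 - (3969 + 3*sqrt(5)) = -14104 + (-3969 - 3*sqrt(5)) = -18073 - 3*sqrt(5)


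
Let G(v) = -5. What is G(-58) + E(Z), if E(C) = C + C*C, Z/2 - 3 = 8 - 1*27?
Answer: 987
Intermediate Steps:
Z = -32 (Z = 6 + 2*(8 - 1*27) = 6 + 2*(8 - 27) = 6 + 2*(-19) = 6 - 38 = -32)
E(C) = C + C²
G(-58) + E(Z) = -5 - 32*(1 - 32) = -5 - 32*(-31) = -5 + 992 = 987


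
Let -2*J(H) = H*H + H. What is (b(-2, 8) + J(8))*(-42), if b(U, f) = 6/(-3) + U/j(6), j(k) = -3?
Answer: 1568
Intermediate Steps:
J(H) = -H/2 - H²/2 (J(H) = -(H*H + H)/2 = -(H² + H)/2 = -(H + H²)/2 = -H/2 - H²/2)
b(U, f) = -2 - U/3 (b(U, f) = 6/(-3) + U/(-3) = 6*(-⅓) + U*(-⅓) = -2 - U/3)
(b(-2, 8) + J(8))*(-42) = ((-2 - ⅓*(-2)) - ½*8*(1 + 8))*(-42) = ((-2 + ⅔) - ½*8*9)*(-42) = (-4/3 - 36)*(-42) = -112/3*(-42) = 1568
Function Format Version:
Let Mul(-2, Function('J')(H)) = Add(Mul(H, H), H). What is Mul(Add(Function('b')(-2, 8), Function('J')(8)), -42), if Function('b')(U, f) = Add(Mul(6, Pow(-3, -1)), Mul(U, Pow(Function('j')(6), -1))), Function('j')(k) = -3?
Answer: 1568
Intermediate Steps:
Function('J')(H) = Add(Mul(Rational(-1, 2), H), Mul(Rational(-1, 2), Pow(H, 2))) (Function('J')(H) = Mul(Rational(-1, 2), Add(Mul(H, H), H)) = Mul(Rational(-1, 2), Add(Pow(H, 2), H)) = Mul(Rational(-1, 2), Add(H, Pow(H, 2))) = Add(Mul(Rational(-1, 2), H), Mul(Rational(-1, 2), Pow(H, 2))))
Function('b')(U, f) = Add(-2, Mul(Rational(-1, 3), U)) (Function('b')(U, f) = Add(Mul(6, Pow(-3, -1)), Mul(U, Pow(-3, -1))) = Add(Mul(6, Rational(-1, 3)), Mul(U, Rational(-1, 3))) = Add(-2, Mul(Rational(-1, 3), U)))
Mul(Add(Function('b')(-2, 8), Function('J')(8)), -42) = Mul(Add(Add(-2, Mul(Rational(-1, 3), -2)), Mul(Rational(-1, 2), 8, Add(1, 8))), -42) = Mul(Add(Add(-2, Rational(2, 3)), Mul(Rational(-1, 2), 8, 9)), -42) = Mul(Add(Rational(-4, 3), -36), -42) = Mul(Rational(-112, 3), -42) = 1568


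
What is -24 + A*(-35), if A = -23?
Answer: 781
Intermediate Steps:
-24 + A*(-35) = -24 - 23*(-35) = -24 + 805 = 781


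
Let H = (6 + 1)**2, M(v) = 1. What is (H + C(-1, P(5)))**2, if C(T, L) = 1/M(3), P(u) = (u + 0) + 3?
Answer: 2500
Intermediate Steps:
P(u) = 3 + u (P(u) = u + 3 = 3 + u)
C(T, L) = 1 (C(T, L) = 1/1 = 1)
H = 49 (H = 7**2 = 49)
(H + C(-1, P(5)))**2 = (49 + 1)**2 = 50**2 = 2500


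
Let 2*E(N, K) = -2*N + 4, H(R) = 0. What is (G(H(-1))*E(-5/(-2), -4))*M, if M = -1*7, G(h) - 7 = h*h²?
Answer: 49/2 ≈ 24.500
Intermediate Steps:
E(N, K) = 2 - N (E(N, K) = (-2*N + 4)/2 = (4 - 2*N)/2 = 2 - N)
G(h) = 7 + h³ (G(h) = 7 + h*h² = 7 + h³)
M = -7
(G(H(-1))*E(-5/(-2), -4))*M = ((7 + 0³)*(2 - (-5)/(-2)))*(-7) = ((7 + 0)*(2 - (-5)*(-1)/2))*(-7) = (7*(2 - 1*5/2))*(-7) = (7*(2 - 5/2))*(-7) = (7*(-½))*(-7) = -7/2*(-7) = 49/2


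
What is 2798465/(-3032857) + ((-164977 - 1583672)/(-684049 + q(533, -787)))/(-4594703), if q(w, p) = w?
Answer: -8788732998617587013/9524848197682432036 ≈ -0.92272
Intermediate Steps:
2798465/(-3032857) + ((-164977 - 1583672)/(-684049 + q(533, -787)))/(-4594703) = 2798465/(-3032857) + ((-164977 - 1583672)/(-684049 + 533))/(-4594703) = 2798465*(-1/3032857) - 1748649/(-683516)*(-1/4594703) = -2798465/3032857 - 1748649*(-1/683516)*(-1/4594703) = -2798465/3032857 + (1748649/683516)*(-1/4594703) = -2798465/3032857 - 1748649/3140553015748 = -8788732998617587013/9524848197682432036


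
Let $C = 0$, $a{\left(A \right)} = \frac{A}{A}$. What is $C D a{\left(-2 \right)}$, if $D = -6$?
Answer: $0$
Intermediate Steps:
$a{\left(A \right)} = 1$
$C D a{\left(-2 \right)} = 0 \left(-6\right) 1 = 0 \cdot 1 = 0$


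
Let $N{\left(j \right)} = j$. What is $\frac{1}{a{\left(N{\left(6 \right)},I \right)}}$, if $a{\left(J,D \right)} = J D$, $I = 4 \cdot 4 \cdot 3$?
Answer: $\frac{1}{288} \approx 0.0034722$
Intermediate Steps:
$I = 48$ ($I = 16 \cdot 3 = 48$)
$a{\left(J,D \right)} = D J$
$\frac{1}{a{\left(N{\left(6 \right)},I \right)}} = \frac{1}{48 \cdot 6} = \frac{1}{288}$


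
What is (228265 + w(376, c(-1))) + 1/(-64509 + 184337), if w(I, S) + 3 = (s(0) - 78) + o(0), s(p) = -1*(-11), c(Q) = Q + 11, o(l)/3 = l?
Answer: 27344150461/119828 ≈ 2.2820e+5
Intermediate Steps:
o(l) = 3*l
c(Q) = 11 + Q
s(p) = 11
w(I, S) = -70 (w(I, S) = -3 + ((11 - 78) + 3*0) = -3 + (-67 + 0) = -3 - 67 = -70)
(228265 + w(376, c(-1))) + 1/(-64509 + 184337) = (228265 - 70) + 1/(-64509 + 184337) = 228195 + 1/119828 = 27344150461/119828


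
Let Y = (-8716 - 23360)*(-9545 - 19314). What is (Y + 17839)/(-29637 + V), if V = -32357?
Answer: -925699123/61994 ≈ -14932.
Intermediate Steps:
Y = 925681284 (Y = -32076*(-28859) = 925681284)
(Y + 17839)/(-29637 + V) = (925681284 + 17839)/(-29637 - 32357) = 925699123/(-61994) = 925699123*(-1/61994) = -925699123/61994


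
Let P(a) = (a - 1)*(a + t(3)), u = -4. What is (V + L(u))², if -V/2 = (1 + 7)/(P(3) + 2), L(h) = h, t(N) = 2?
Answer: 256/9 ≈ 28.444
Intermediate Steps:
P(a) = (-1 + a)*(2 + a) (P(a) = (a - 1)*(a + 2) = (-1 + a)*(2 + a))
V = -4/3 (V = -2*(1 + 7)/((-2 + 3 + 3²) + 2) = -16/((-2 + 3 + 9) + 2) = -16/(10 + 2) = -16/12 = -2*⅔ = -4/3 ≈ -1.3333)
(V + L(u))² = (-4/3 - 4)² = (-16/3)² = 256/9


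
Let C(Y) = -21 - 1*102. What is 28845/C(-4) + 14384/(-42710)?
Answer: -205623197/875555 ≈ -234.85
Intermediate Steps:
C(Y) = -123 (C(Y) = -21 - 102 = -123)
28845/C(-4) + 14384/(-42710) = 28845/(-123) + 14384/(-42710) = 28845*(-1/123) + 14384*(-1/42710) = -9615/41 - 7192/21355 = -205623197/875555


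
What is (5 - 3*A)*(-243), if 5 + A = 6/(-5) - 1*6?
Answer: -50544/5 ≈ -10109.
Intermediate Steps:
A = -61/5 (A = -5 + (6/(-5) - 1*6) = -5 + (6*(-⅕) - 6) = -5 + (-6/5 - 6) = -5 - 36/5 = -61/5 ≈ -12.200)
(5 - 3*A)*(-243) = (5 - 3*(-61/5))*(-243) = (5 + 183/5)*(-243) = (208/5)*(-243) = -50544/5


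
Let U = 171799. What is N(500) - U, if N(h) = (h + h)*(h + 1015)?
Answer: 1343201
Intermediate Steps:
N(h) = 2*h*(1015 + h) (N(h) = (2*h)*(1015 + h) = 2*h*(1015 + h))
N(500) - U = 2*500*(1015 + 500) - 1*171799 = 2*500*1515 - 171799 = 1515000 - 171799 = 1343201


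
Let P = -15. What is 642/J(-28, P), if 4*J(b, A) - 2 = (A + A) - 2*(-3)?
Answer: -1284/11 ≈ -116.73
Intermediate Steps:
J(b, A) = 2 + A/2 (J(b, A) = 1/2 + ((A + A) - 2*(-3))/4 = 1/2 + (2*A + 6)/4 = 1/2 + (6 + 2*A)/4 = 1/2 + (3/2 + A/2) = 2 + A/2)
642/J(-28, P) = 642/(2 + (1/2)*(-15)) = 642/(2 - 15/2) = 642/(-11/2) = 642*(-2/11) = -1284/11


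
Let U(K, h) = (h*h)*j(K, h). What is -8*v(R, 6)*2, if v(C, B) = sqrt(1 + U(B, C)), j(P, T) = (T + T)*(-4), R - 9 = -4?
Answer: -48*I*sqrt(111) ≈ -505.71*I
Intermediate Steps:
R = 5 (R = 9 - 4 = 5)
j(P, T) = -8*T (j(P, T) = (2*T)*(-4) = -8*T)
U(K, h) = -8*h**3 (U(K, h) = (h*h)*(-8*h) = h**2*(-8*h) = -8*h**3)
v(C, B) = sqrt(1 - 8*C**3)
-8*v(R, 6)*2 = -8*sqrt(1 - 8*5**3)*2 = -8*sqrt(1 - 8*125)*2 = -8*sqrt(1 - 1000)*2 = -24*I*sqrt(111)*2 = -48*I*sqrt(111)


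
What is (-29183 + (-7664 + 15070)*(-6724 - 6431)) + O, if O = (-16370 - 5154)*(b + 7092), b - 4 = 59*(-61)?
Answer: -172724541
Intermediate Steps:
b = -3595 (b = 4 + 59*(-61) = 4 - 3599 = -3595)
O = -75269428 (O = (-16370 - 5154)*(-3595 + 7092) = -21524*3497 = -75269428)
(-29183 + (-7664 + 15070)*(-6724 - 6431)) + O = (-29183 + (-7664 + 15070)*(-6724 - 6431)) - 75269428 = (-29183 + 7406*(-13155)) - 75269428 = (-29183 - 97425930) - 75269428 = -97455113 - 75269428 = -172724541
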